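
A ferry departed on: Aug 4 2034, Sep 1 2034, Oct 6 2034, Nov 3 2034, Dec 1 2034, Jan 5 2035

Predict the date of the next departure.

Gaps: 28, 35, 28, 28, 35 days — a mix of 28 and 35. Every date is a Friday.
Each is the 1st Friday of its month.
February 2035 — 1st Friday is Feb 2 2035.

Feb 2 2035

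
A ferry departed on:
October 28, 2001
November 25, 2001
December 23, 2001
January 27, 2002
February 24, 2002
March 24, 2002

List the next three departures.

April 28, 2002; May 26, 2002; June 23, 2002

All dates are Sundays, 28, 28, 35, 28, 28 days apart.
Specifically, the 4th Sunday of each month.
4th Sunday of April 2002: April 28, 2002.
May 2002 — 4th Sunday is May 26, 2002.
June 2002 — 4th Sunday is June 23, 2002.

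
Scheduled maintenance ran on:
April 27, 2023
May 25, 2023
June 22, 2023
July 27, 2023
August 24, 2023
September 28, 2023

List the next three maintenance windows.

October 26, 2023; November 23, 2023; December 28, 2023

Gaps: 28, 28, 35, 28, 35 days — a mix of 28 and 35. Every date is a Thursday.
Each is the 4th Thursday of its month.
4th Thursday of October 2023: October 26, 2023.
4th Thursday of November 2023: November 23, 2023.
December 2023 — 4th Thursday is December 28, 2023.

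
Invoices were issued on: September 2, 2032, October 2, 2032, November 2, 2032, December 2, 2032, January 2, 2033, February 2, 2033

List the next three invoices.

March 2, 2033; April 2, 2033; May 2, 2033

Each date is the 2nd; the gaps (30, 31, 30, 31, 31) track the month lengths.
The rule is the 2nd of each month.
March 2033: March 2, 2033.
Next: April 2033 → April 2, 2033.
May 2033: May 2, 2033.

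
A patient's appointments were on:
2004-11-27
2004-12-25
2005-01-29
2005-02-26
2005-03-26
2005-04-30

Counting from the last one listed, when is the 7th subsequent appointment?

2005-11-26

Every date is a Saturday; gaps 28, 35, 28, 28, 35 days.
Each is the last Saturday of its month (at least one falls on the 29th or later, ruling out '4th Saturday').
Last Saturday of May 2005: 2005-05-28.
June 2005 ends with Saturday 2005-06-25.
Last Saturday of July 2005: 2005-07-30.
Last Saturday of August 2005: 2005-08-27.
Last Saturday of September 2005: 2005-09-24.
Last Saturday of October 2005: 2005-10-29.
Last Saturday of November 2005: 2005-11-26.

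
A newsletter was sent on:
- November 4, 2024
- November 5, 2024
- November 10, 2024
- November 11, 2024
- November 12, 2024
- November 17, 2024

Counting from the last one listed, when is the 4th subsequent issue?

November 25, 2024

Every event lands on a Monday or Tuesday or Sunday (gaps cycle 1, 5, 1, 1, 5).
So the schedule is: every Monday, Tuesday and Sunday.
Next Monday: November 18, 2024.
Next Tuesday: November 19, 2024.
The following Sunday is November 24, 2024.
The following Monday is November 25, 2024.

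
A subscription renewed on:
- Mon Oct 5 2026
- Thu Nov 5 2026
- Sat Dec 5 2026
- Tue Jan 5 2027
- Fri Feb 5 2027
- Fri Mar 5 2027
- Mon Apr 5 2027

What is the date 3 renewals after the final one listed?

Gaps: 31, 30, 31, 31, 28, 31 days — not constant. Every event is on the 5th of the month.
Pattern: the 5th of each month.
Next: May 2027 → Wed May 5 2027.
Next: June 2027 → Sat Jun 5 2027.
Next: July 2027 → Mon Jul 5 2027.

Mon Jul 5 2027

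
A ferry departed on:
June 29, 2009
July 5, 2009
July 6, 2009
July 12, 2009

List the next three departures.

July 13, 2009; July 19, 2009; July 20, 2009

Gaps: 6, 1, 6 days — not constant, but cyclic with period 2.
The events fall on every Monday and Sunday.
The following Monday is July 13, 2009.
The following Sunday is July 19, 2009.
The following Monday is July 20, 2009.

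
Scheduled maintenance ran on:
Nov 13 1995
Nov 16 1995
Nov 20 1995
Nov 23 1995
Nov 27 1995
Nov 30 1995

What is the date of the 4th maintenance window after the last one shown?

Gaps: 3, 4, 3, 4, 3 days — not constant, but cyclic with period 2.
The events fall on every Monday and Thursday.
The following Monday is Dec 4 1995.
The following Thursday is Dec 7 1995.
Next Monday: Dec 11 1995.
The following Thursday is Dec 14 1995.

Dec 14 1995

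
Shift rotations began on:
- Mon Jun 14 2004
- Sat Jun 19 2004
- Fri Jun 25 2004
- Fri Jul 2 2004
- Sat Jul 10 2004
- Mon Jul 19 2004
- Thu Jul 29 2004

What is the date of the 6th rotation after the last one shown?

Mon Oct 18 2004

Gaps: 5, 6, 7, 8, 9, 10 days — each gap is 1 larger than the previous one.
Next gap: 11 days. Thu Jul 29 2004 + 11 days = Mon Aug 9 2004.
Next gap: 12 days. Mon Aug 9 2004 + 12 days = Sat Aug 21 2004.
Next gap: 13 days. Sat Aug 21 2004 + 13 days = Fri Sep 3 2004.
Next gap: 14 days. Fri Sep 3 2004 + 14 days = Fri Sep 17 2004.
Next gap: 15 days. Fri Sep 17 2004 + 15 days = Sat Oct 2 2004.
Next gap: 16 days. Sat Oct 2 2004 + 16 days = Mon Oct 18 2004.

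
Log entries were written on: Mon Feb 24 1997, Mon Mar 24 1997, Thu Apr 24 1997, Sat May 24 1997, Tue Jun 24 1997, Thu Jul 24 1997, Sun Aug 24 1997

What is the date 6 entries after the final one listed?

Tue Feb 24 1998

The day-of-month is always 24 (28, 31, 30, 31, 30, 31 days between events).
So this recurs on the 24th of each month.
September 1997: Wed Sep 24 1997.
October 1997: Fri Oct 24 1997.
November 1997: Mon Nov 24 1997.
Next: December 1997 → Wed Dec 24 1997.
January 1998: Sat Jan 24 1998.
Next: February 1998 → Tue Feb 24 1998.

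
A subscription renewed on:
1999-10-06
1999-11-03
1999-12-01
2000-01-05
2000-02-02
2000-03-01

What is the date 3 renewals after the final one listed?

These are Wednesdays at 28- or 35-day spacing (28, 28, 35, 28, 28).
The pattern: 1st Wednesday of the month.
April 2000 — 1st Wednesday is 2000-04-05.
1st Wednesday of May 2000: 2000-05-03.
June 2000 — 1st Wednesday is 2000-06-07.

2000-06-07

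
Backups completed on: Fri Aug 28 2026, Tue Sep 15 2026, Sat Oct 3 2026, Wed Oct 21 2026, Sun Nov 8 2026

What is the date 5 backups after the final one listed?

Gaps between consecutive events: 18, 18, 18, 18 days — a constant 18-day interval.
Sun Nov 8 2026 + 18 days = Thu Nov 26 2026.
Thu Nov 26 2026 + 18 days = Mon Dec 14 2026.
Mon Dec 14 2026 + 18 days = Fri Jan 1 2027.
Fri Jan 1 2027 + 18 days = Tue Jan 19 2027.
Tue Jan 19 2027 + 18 days = Sat Feb 6 2027.

Sat Feb 6 2027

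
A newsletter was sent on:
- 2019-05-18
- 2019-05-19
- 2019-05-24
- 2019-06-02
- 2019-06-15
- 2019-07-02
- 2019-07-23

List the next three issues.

2019-08-17, 2019-09-15, 2019-10-18

Gaps: 1, 5, 9, 13, 17, 21 days — each gap is 4 larger than the previous one.
Next gap: 25 days. 2019-07-23 + 25 days = 2019-08-17.
Next gap: 29 days. 2019-08-17 + 29 days = 2019-09-15.
Next gap: 33 days. 2019-09-15 + 33 days = 2019-10-18.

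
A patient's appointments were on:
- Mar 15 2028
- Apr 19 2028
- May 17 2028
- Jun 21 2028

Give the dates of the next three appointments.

Jul 19 2028, Aug 16 2028, Sep 20 2028

Gaps: 35, 28, 35 days — a mix of 28 and 35. Every date is a Wednesday.
Each is the 3rd Wednesday of its month.
July 2028 — 3rd Wednesday is Jul 19 2028.
3rd Wednesday of August 2028: Aug 16 2028.
3rd Wednesday of September 2028: Sep 20 2028.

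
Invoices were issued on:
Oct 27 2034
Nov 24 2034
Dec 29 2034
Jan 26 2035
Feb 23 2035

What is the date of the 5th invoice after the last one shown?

Every date is a Friday; gaps 28, 35, 28, 28 days.
Each is the last Friday of its month (at least one falls on the 29th or later, ruling out '4th Friday').
Last Friday of March 2035: Mar 30 2035.
April 2035 ends with Friday Apr 27 2035.
May 2035 ends with Friday May 25 2035.
Last Friday of June 2035: Jun 29 2035.
Last Friday of July 2035: Jul 27 2035.

Jul 27 2035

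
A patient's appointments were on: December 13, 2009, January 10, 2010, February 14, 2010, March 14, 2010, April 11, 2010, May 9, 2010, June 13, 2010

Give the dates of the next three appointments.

July 11, 2010; August 8, 2010; September 12, 2010

Gaps: 28, 35, 28, 28, 28, 35 days — a mix of 28 and 35. Every date is a Sunday.
Each is the 2nd Sunday of its month.
2nd Sunday of July 2010: July 11, 2010.
August 2010 — 2nd Sunday is August 8, 2010.
September 2010 — 2nd Sunday is September 12, 2010.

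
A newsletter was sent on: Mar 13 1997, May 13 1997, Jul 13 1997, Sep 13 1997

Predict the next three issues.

Nov 13 1997, Jan 13 1998, Mar 13 1998

Gaps: 61, 61, 62 days — not constant. Every event is on the 13th of the month.
Pattern: the 13th of every 2 months.
Next: November 1997 → Nov 13 1997.
Next: January 1998 → Jan 13 1998.
Next: March 1998 → Mar 13 1998.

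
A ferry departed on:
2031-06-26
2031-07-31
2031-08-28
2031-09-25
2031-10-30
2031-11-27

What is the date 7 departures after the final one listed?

2032-06-24

These are Thursdays with 35, 28, 28, 35, 28-day gaps.
Each is the final Thursday of its month — 2031-07-31 is past the 28th, so '4th Thursday' doesn't fit.
Last Thursday of December 2031: 2031-12-25.
Last Thursday of January 2032: 2032-01-29.
Last Thursday of February 2032: 2032-02-26.
Last Thursday of March 2032: 2032-03-25.
Last Thursday of April 2032: 2032-04-29.
Last Thursday of May 2032: 2032-05-27.
June 2032 ends with Thursday 2032-06-24.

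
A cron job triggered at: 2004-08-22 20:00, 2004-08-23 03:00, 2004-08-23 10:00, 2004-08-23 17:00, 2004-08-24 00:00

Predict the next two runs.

2004-08-24 07:00, 2004-08-24 14:00

Spacing: 7, 7, 7, 7 h — constant 7 h.
2004-08-24 00:00 + 7 h = 2004-08-24 07:00.
2004-08-24 07:00 + 7 h = 2004-08-24 14:00.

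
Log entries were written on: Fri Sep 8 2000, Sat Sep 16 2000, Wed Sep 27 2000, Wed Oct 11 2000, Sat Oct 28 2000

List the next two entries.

Gaps: 8, 11, 14, 17 days — each gap is 3 larger than the previous one.
Next gap: 20 days. Sat Oct 28 2000 + 20 days = Fri Nov 17 2000.
Next gap: 23 days. Fri Nov 17 2000 + 23 days = Sun Dec 10 2000.

Fri Nov 17 2000, Sun Dec 10 2000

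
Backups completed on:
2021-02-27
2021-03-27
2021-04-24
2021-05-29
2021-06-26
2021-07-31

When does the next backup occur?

Every date is a Saturday; gaps 28, 28, 35, 28, 35 days.
Each is the last Saturday of its month (at least one falls on the 29th or later, ruling out '4th Saturday').
August 2021 ends with Saturday 2021-08-28.

2021-08-28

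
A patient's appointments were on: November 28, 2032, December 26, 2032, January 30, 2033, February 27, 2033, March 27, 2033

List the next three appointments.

April 24, 2033; May 29, 2033; June 26, 2033

All Sundays; the gaps (28, 35, 28, 28) vary with month length.
This is the last Sunday of each month.
April 2033 ends with Sunday April 24, 2033.
Last Sunday of May 2033: May 29, 2033.
Last Sunday of June 2033: June 26, 2033.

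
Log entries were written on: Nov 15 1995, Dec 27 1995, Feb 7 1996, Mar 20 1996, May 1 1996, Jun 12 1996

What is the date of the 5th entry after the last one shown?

Jan 8 1997

The spacing is 42, 42, 42, 42, 42 days — always 42 days.
Jun 12 1996 + 42 days = Jul 24 1996.
Jul 24 1996 + 42 days = Sep 4 1996.
Sep 4 1996 + 42 days = Oct 16 1996.
Oct 16 1996 + 42 days = Nov 27 1996.
Nov 27 1996 + 42 days = Jan 8 1997.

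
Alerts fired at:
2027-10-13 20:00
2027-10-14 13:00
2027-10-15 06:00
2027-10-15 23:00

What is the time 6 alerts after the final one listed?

Spacing: 17, 17, 17 h — constant 17 h.
2027-10-15 23:00 + 17 h = 2027-10-16 16:00.
2027-10-16 16:00 + 17 h = 2027-10-17 09:00.
2027-10-17 09:00 + 17 h = 2027-10-18 02:00.
2027-10-18 02:00 + 17 h = 2027-10-18 19:00.
2027-10-18 19:00 + 17 h = 2027-10-19 12:00.
2027-10-19 12:00 + 17 h = 2027-10-20 05:00.

2027-10-20 05:00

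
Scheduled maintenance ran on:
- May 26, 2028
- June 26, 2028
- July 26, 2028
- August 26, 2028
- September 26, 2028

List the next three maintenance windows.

October 26, 2028; November 26, 2028; December 26, 2028

The day-of-month is always 26 (31, 30, 31, 31 days between events).
So this recurs on the 26th of each month.
October 2028: October 26, 2028.
November 2028: November 26, 2028.
Next: December 2028 → December 26, 2028.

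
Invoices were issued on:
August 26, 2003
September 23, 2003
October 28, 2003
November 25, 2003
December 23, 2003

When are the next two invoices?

January 27, 2004; February 24, 2004

All dates are Tuesdays, 28, 35, 28, 28 days apart.
Specifically, the 4th Tuesday of each month.
January 2004 — 4th Tuesday is January 27, 2004.
February 2004 — 4th Tuesday is February 24, 2004.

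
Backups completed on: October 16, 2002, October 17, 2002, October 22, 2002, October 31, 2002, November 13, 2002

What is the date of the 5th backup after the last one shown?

March 18, 2003

The spacing grows by 4 each time: 1, 5, 9, 13 days.
Next gap: 17 days. November 13, 2002 + 17 days = November 30, 2002.
Next gap: 21 days. November 30, 2002 + 21 days = December 21, 2002.
Next gap: 25 days. December 21, 2002 + 25 days = January 15, 2003.
Next gap: 29 days. January 15, 2003 + 29 days = February 13, 2003.
Next gap: 33 days. February 13, 2003 + 33 days = March 18, 2003.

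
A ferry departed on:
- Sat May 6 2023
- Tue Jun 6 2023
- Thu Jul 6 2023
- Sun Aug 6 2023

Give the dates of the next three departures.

The day-of-month is always 6 (31, 30, 31 days between events).
So this recurs on the 6th of each month.
September 2023: Wed Sep 6 2023.
Next: October 2023 → Fri Oct 6 2023.
November 2023: Mon Nov 6 2023.

Wed Sep 6 2023, Fri Oct 6 2023, Mon Nov 6 2023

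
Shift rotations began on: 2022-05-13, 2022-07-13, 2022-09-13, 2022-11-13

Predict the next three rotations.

Gaps: 61, 62, 61 days — not constant. Every event is on the 13th of the month.
Pattern: the 13th of every 2 months.
Next: January 2023 → 2023-01-13.
March 2023: 2023-03-13.
Next: May 2023 → 2023-05-13.

2023-01-13, 2023-03-13, 2023-05-13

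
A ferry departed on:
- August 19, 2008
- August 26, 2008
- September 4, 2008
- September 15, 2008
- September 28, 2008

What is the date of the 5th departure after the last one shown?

The spacing grows by 2 each time: 7, 9, 11, 13 days.
Next gap: 15 days. September 28, 2008 + 15 days = October 13, 2008.
Next gap: 17 days. October 13, 2008 + 17 days = October 30, 2008.
Next gap: 19 days. October 30, 2008 + 19 days = November 18, 2008.
Next gap: 21 days. November 18, 2008 + 21 days = December 9, 2008.
Next gap: 23 days. December 9, 2008 + 23 days = January 1, 2009.

January 1, 2009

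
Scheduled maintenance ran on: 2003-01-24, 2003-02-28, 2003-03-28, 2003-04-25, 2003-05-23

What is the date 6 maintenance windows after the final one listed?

2003-11-28

Gaps: 35, 28, 28, 28 days — a mix of 28 and 35. Every date is a Friday.
Each is the 4th Friday of its month.
4th Friday of June 2003: 2003-06-27.
4th Friday of July 2003: 2003-07-25.
4th Friday of August 2003: 2003-08-22.
4th Friday of September 2003: 2003-09-26.
4th Friday of October 2003: 2003-10-24.
November 2003 — 4th Friday is 2003-11-28.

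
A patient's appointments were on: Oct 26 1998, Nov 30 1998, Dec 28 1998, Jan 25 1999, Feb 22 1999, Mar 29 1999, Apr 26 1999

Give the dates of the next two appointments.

All Mondays; the gaps (35, 28, 28, 28, 35, 28) vary with month length.
This is the last Monday of each month.
Last Monday of May 1999: May 31 1999.
Last Monday of June 1999: Jun 28 1999.

May 31 1999, Jun 28 1999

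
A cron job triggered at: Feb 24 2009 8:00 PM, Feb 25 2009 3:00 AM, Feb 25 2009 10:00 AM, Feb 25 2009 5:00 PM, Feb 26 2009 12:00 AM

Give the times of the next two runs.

Feb 26 2009 7:00 AM, Feb 26 2009 2:00 PM

Gaps: 7, 7, 7, 7 hours — each event is 7 hours after the previous one.
Feb 26 2009 12:00 AM + 7 h = Feb 26 2009 7:00 AM.
Feb 26 2009 7:00 AM + 7 h = Feb 26 2009 2:00 PM.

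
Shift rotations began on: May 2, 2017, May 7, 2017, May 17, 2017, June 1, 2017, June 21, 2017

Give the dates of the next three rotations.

Intervals are 5, 10, 15, 20 days — an arithmetic progression with common difference 5.
Next gap: 25 days. June 21, 2017 + 25 days = July 16, 2017.
Next gap: 30 days. July 16, 2017 + 30 days = August 15, 2017.
Next gap: 35 days. August 15, 2017 + 35 days = September 19, 2017.

July 16, 2017; August 15, 2017; September 19, 2017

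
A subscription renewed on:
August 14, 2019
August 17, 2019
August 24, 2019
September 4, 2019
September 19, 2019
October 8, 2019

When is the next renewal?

Gaps: 3, 7, 11, 15, 19 days — each gap is 4 larger than the previous one.
Next gap: 23 days. October 8, 2019 + 23 days = October 31, 2019.

October 31, 2019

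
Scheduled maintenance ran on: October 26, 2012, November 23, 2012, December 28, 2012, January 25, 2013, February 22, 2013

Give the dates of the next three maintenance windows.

March 22, 2013; April 26, 2013; May 24, 2013

These are Fridays at 28- or 35-day spacing (28, 35, 28, 28).
The pattern: 4th Friday of the month.
March 2013 — 4th Friday is March 22, 2013.
4th Friday of April 2013: April 26, 2013.
4th Friday of May 2013: May 24, 2013.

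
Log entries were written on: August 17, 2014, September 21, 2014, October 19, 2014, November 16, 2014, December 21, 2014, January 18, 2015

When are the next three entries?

February 15, 2015; March 15, 2015; April 19, 2015

Gaps: 35, 28, 28, 35, 28 days — a mix of 28 and 35. Every date is a Sunday.
Each is the 3rd Sunday of its month.
3rd Sunday of February 2015: February 15, 2015.
March 2015 — 3rd Sunday is March 15, 2015.
April 2015 — 3rd Sunday is April 19, 2015.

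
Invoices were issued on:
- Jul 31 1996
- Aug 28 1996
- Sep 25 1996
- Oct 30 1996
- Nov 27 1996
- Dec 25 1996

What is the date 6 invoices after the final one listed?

These are Wednesdays with 28, 28, 35, 28, 28-day gaps.
Each is the final Wednesday of its month — Jul 31 1996 is past the 28th, so '4th Wednesday' doesn't fit.
Last Wednesday of January 1997: Jan 29 1997.
Last Wednesday of February 1997: Feb 26 1997.
Last Wednesday of March 1997: Mar 26 1997.
April 1997 ends with Wednesday Apr 30 1997.
May 1997 ends with Wednesday May 28 1997.
Last Wednesday of June 1997: Jun 25 1997.

Jun 25 1997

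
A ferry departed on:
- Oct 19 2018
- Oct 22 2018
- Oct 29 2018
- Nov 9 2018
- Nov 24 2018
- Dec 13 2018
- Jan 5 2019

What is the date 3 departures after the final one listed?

Apr 8 2019

Gaps: 3, 7, 11, 15, 19, 23 days — each gap is 4 larger than the previous one.
Next gap: 27 days. Jan 5 2019 + 27 days = Feb 1 2019.
Next gap: 31 days. Feb 1 2019 + 31 days = Mar 4 2019.
Next gap: 35 days. Mar 4 2019 + 35 days = Apr 8 2019.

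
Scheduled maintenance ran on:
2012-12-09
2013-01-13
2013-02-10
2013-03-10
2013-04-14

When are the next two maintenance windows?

2013-05-12, 2013-06-09

All dates are Sundays, 35, 28, 28, 35 days apart.
Specifically, the 2nd Sunday of each month.
May 2013 — 2nd Sunday is 2013-05-12.
June 2013 — 2nd Sunday is 2013-06-09.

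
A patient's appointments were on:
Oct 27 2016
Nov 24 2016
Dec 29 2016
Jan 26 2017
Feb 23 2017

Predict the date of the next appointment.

All Thursdays; the gaps (28, 35, 28, 28) vary with month length.
This is the last Thursday of each month.
Last Thursday of March 2017: Mar 30 2017.

Mar 30 2017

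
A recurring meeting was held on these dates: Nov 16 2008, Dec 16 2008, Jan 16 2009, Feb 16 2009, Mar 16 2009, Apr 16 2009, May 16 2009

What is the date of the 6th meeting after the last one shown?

Gaps: 30, 31, 31, 28, 31, 30 days — not constant. Every event is on the 16th of the month.
Pattern: the 16th of each month.
June 2009: Jun 16 2009.
Next: July 2009 → Jul 16 2009.
August 2009: Aug 16 2009.
Next: September 2009 → Sep 16 2009.
October 2009: Oct 16 2009.
Next: November 2009 → Nov 16 2009.

Nov 16 2009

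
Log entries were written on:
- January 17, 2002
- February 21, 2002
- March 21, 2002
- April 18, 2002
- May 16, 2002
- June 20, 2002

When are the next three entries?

July 18, 2002; August 15, 2002; September 19, 2002

Gaps: 35, 28, 28, 28, 35 days — a mix of 28 and 35. Every date is a Thursday.
Each is the 3rd Thursday of its month.
3rd Thursday of July 2002: July 18, 2002.
August 2002 — 3rd Thursday is August 15, 2002.
3rd Thursday of September 2002: September 19, 2002.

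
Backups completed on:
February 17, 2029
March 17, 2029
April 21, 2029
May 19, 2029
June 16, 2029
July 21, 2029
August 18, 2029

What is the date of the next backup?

September 15, 2029

Gaps: 28, 35, 28, 28, 35, 28 days — a mix of 28 and 35. Every date is a Saturday.
Each is the 3rd Saturday of its month.
September 2029 — 3rd Saturday is September 15, 2029.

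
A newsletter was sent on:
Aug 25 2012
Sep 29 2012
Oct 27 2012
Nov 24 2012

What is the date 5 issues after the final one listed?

These are Saturdays with 35, 28, 28-day gaps.
Each is the final Saturday of its month — Sep 29 2012 is past the 28th, so '4th Saturday' doesn't fit.
December 2012 ends with Saturday Dec 29 2012.
January 2013 ends with Saturday Jan 26 2013.
Last Saturday of February 2013: Feb 23 2013.
March 2013 ends with Saturday Mar 30 2013.
Last Saturday of April 2013: Apr 27 2013.

Apr 27 2013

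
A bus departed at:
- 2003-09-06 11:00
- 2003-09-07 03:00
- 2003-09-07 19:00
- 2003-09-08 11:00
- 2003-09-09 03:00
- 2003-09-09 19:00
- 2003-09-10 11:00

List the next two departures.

2003-09-11 03:00, 2003-09-11 19:00

Spacing: 16, 16, 16, 16, 16, 16 h — constant 16 h.
2003-09-10 11:00 + 16 h = 2003-09-11 03:00.
2003-09-11 03:00 + 16 h = 2003-09-11 19:00.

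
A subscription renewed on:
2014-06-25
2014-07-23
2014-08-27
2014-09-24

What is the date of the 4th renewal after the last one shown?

2015-01-28

These are Wednesdays at 28- or 35-day spacing (28, 35, 28).
The pattern: 4th Wednesday of the month.
4th Wednesday of October 2014: 2014-10-22.
4th Wednesday of November 2014: 2014-11-26.
December 2014 — 4th Wednesday is 2014-12-24.
January 2015 — 4th Wednesday is 2015-01-28.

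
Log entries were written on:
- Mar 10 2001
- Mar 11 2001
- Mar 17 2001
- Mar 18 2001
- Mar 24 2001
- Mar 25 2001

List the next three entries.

Mar 31 2001, Apr 1 2001, Apr 7 2001

Gaps: 1, 6, 1, 6, 1 days — not constant, but cyclic with period 2.
The events fall on every Saturday and Sunday.
Next Saturday: Mar 31 2001.
The following Sunday is Apr 1 2001.
The following Saturday is Apr 7 2001.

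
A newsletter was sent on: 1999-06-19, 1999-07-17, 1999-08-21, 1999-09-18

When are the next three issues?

These are Saturdays at 28- or 35-day spacing (28, 35, 28).
The pattern: 3rd Saturday of the month.
October 1999 — 3rd Saturday is 1999-10-16.
3rd Saturday of November 1999: 1999-11-20.
3rd Saturday of December 1999: 1999-12-18.

1999-10-16, 1999-11-20, 1999-12-18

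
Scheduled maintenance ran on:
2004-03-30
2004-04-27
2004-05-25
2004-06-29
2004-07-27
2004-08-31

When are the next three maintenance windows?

These are Tuesdays with 28, 28, 35, 28, 35-day gaps.
Each is the final Tuesday of its month — 2004-03-30 is past the 28th, so '4th Tuesday' doesn't fit.
September 2004 ends with Tuesday 2004-09-28.
October 2004 ends with Tuesday 2004-10-26.
Last Tuesday of November 2004: 2004-11-30.

2004-09-28, 2004-10-26, 2004-11-30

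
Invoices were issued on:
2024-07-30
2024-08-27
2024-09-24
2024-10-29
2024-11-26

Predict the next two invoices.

All Tuesdays; the gaps (28, 28, 35, 28) vary with month length.
This is the last Tuesday of each month.
Last Tuesday of December 2024: 2024-12-31.
January 2025 ends with Tuesday 2025-01-28.

2024-12-31, 2025-01-28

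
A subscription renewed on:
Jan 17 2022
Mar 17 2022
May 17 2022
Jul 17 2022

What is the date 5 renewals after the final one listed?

Gaps: 59, 61, 61 days — not constant. Every event is on the 17th of the month.
Pattern: the 17th of every 2 months.
September 2022: Sep 17 2022.
November 2022: Nov 17 2022.
January 2023: Jan 17 2023.
March 2023: Mar 17 2023.
Next: May 2023 → May 17 2023.

May 17 2023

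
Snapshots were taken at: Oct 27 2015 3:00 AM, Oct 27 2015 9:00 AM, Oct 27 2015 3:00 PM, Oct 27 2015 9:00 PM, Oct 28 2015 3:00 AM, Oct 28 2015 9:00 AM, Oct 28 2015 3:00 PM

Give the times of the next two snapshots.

Oct 28 2015 9:00 PM, Oct 29 2015 3:00 AM

The interval is a steady 6 hours (6, 6, 6, 6, 6, 6).
Oct 28 2015 3:00 PM + 6 h = Oct 28 2015 9:00 PM.
Oct 28 2015 9:00 PM + 6 h = Oct 29 2015 3:00 AM.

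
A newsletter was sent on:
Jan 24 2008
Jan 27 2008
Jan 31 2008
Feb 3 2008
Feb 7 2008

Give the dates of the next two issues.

Every event lands on a Thursday or Sunday (gaps cycle 3, 4, 3, 4).
So the schedule is: every Thursday and Sunday.
Next Sunday: Feb 10 2008.
The following Thursday is Feb 14 2008.

Feb 10 2008, Feb 14 2008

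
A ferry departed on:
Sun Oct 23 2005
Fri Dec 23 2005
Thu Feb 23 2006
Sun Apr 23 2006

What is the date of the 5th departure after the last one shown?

Fri Feb 23 2007

The day-of-month is always 23 (61, 62, 59 days between events).
So this recurs on the 23rd of every 2 months.
June 2006: Fri Jun 23 2006.
August 2006: Wed Aug 23 2006.
October 2006: Mon Oct 23 2006.
December 2006: Sat Dec 23 2006.
Next: February 2007 → Fri Feb 23 2007.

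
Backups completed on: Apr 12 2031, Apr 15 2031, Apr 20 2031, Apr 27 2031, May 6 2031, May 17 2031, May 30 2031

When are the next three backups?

Gaps: 3, 5, 7, 9, 11, 13 days — each gap is 2 larger than the previous one.
Next gap: 15 days. May 30 2031 + 15 days = Jun 14 2031.
Next gap: 17 days. Jun 14 2031 + 17 days = Jul 1 2031.
Next gap: 19 days. Jul 1 2031 + 19 days = Jul 20 2031.

Jun 14 2031, Jul 1 2031, Jul 20 2031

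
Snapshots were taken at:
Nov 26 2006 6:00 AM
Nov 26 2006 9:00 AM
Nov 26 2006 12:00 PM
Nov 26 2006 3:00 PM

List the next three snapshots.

Nov 26 2006 6:00 PM, Nov 26 2006 9:00 PM, Nov 27 2006 12:00 AM

Gaps: 3, 3, 3 hours — each event is 3 hours after the previous one.
Nov 26 2006 3:00 PM + 3 h = Nov 26 2006 6:00 PM.
Nov 26 2006 6:00 PM + 3 h = Nov 26 2006 9:00 PM.
Nov 26 2006 9:00 PM + 3 h = Nov 27 2006 12:00 AM.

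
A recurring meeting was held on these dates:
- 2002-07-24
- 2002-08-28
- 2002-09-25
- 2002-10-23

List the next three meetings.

All dates are Wednesdays, 35, 28, 28 days apart.
Specifically, the 4th Wednesday of each month.
4th Wednesday of November 2002: 2002-11-27.
4th Wednesday of December 2002: 2002-12-25.
January 2003 — 4th Wednesday is 2003-01-22.

2002-11-27, 2002-12-25, 2003-01-22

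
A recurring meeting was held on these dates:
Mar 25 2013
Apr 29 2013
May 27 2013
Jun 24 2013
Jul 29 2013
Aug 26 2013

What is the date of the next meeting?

Sep 30 2013

These are Mondays with 35, 28, 28, 35, 28-day gaps.
Each is the final Monday of its month — Apr 29 2013 is past the 28th, so '4th Monday' doesn't fit.
Last Monday of September 2013: Sep 30 2013.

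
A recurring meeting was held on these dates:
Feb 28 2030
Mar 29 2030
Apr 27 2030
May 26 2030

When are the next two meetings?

Every event comes 29 days after the last (29, 29, 29).
May 26 2030 + 29 days = Jun 24 2030.
Jun 24 2030 + 29 days = Jul 23 2030.

Jun 24 2030, Jul 23 2030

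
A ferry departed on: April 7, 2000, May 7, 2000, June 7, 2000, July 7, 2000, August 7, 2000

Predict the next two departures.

September 7, 2000; October 7, 2000

Each date is the 7th; the gaps (30, 31, 30, 31) track the month lengths.
The rule is the 7th of each month.
Next: September 2000 → September 7, 2000.
Next: October 2000 → October 7, 2000.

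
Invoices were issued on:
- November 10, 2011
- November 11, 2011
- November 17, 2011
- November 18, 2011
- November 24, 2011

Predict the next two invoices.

Every event lands on a Thursday or Friday (gaps cycle 1, 6, 1, 6).
So the schedule is: every Thursday and Friday.
The following Friday is November 25, 2011.
Next Thursday: December 1, 2011.

November 25, 2011; December 1, 2011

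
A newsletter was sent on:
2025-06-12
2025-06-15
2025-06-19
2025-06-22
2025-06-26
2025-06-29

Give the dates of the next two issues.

Gaps: 3, 4, 3, 4, 3 days — not constant, but cyclic with period 2.
The events fall on every Thursday and Sunday.
Next Thursday: 2025-07-03.
The following Sunday is 2025-07-06.

2025-07-03, 2025-07-06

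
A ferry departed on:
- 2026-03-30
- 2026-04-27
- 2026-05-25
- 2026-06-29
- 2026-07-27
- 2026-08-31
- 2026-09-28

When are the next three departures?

2026-10-26, 2026-11-30, 2026-12-28

All Mondays; the gaps (28, 28, 35, 28, 35, 28) vary with month length.
This is the last Monday of each month.
Last Monday of October 2026: 2026-10-26.
November 2026 ends with Monday 2026-11-30.
Last Monday of December 2026: 2026-12-28.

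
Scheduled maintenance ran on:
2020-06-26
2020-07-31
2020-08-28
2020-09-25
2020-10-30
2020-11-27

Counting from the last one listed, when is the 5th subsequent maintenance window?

2021-04-30

All Fridays; the gaps (35, 28, 28, 35, 28) vary with month length.
This is the last Friday of each month.
Last Friday of December 2020: 2020-12-25.
Last Friday of January 2021: 2021-01-29.
Last Friday of February 2021: 2021-02-26.
March 2021 ends with Friday 2021-03-26.
Last Friday of April 2021: 2021-04-30.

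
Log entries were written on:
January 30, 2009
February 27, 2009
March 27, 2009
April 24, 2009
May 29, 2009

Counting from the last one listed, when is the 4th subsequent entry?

Every date is a Friday; gaps 28, 28, 28, 35 days.
Each is the last Friday of its month (at least one falls on the 29th or later, ruling out '4th Friday').
Last Friday of June 2009: June 26, 2009.
July 2009 ends with Friday July 31, 2009.
August 2009 ends with Friday August 28, 2009.
Last Friday of September 2009: September 25, 2009.

September 25, 2009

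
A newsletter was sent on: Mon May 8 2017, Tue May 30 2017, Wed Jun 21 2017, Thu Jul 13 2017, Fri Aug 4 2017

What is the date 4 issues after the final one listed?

Gaps between consecutive events: 22, 22, 22, 22 days — a constant 22-day interval.
Fri Aug 4 2017 + 22 days = Sat Aug 26 2017.
Sat Aug 26 2017 + 22 days = Sun Sep 17 2017.
Sun Sep 17 2017 + 22 days = Mon Oct 9 2017.
Mon Oct 9 2017 + 22 days = Tue Oct 31 2017.

Tue Oct 31 2017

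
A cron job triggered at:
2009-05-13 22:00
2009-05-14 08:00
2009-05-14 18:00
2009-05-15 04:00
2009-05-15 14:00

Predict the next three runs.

Spacing: 10, 10, 10, 10 h — constant 10 h.
2009-05-15 14:00 + 10 h = 2009-05-16 00:00.
2009-05-16 00:00 + 10 h = 2009-05-16 10:00.
2009-05-16 10:00 + 10 h = 2009-05-16 20:00.

2009-05-16 00:00, 2009-05-16 10:00, 2009-05-16 20:00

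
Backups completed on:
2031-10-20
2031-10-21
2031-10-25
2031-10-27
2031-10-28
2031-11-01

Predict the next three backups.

2031-11-03, 2031-11-04, 2031-11-08

Gaps: 1, 4, 2, 1, 4 days — not constant, but cyclic with period 3.
The events fall on every Monday, Tuesday and Saturday.
Next Monday: 2031-11-03.
The following Tuesday is 2031-11-04.
Next Saturday: 2031-11-08.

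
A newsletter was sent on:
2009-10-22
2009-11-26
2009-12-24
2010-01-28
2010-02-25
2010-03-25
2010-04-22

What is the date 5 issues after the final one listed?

All dates are Thursdays, 35, 28, 35, 28, 28, 28 days apart.
Specifically, the 4th Thursday of each month.
May 2010 — 4th Thursday is 2010-05-27.
4th Thursday of June 2010: 2010-06-24.
4th Thursday of July 2010: 2010-07-22.
4th Thursday of August 2010: 2010-08-26.
September 2010 — 4th Thursday is 2010-09-23.

2010-09-23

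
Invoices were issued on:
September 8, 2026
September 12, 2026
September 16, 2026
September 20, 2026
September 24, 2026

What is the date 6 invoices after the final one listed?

October 18, 2026

Gaps between consecutive events: 4, 4, 4, 4 days — a constant 4-day interval.
September 24, 2026 + 4 days = September 28, 2026.
September 28, 2026 + 4 days = October 2, 2026.
October 2, 2026 + 4 days = October 6, 2026.
October 6, 2026 + 4 days = October 10, 2026.
October 10, 2026 + 4 days = October 14, 2026.
October 14, 2026 + 4 days = October 18, 2026.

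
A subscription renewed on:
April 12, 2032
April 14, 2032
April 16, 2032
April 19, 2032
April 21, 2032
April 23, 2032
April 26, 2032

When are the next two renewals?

Gaps: 2, 2, 3, 2, 2, 3 days — not constant, but cyclic with period 3.
The events fall on every Monday, Wednesday and Friday.
The following Wednesday is April 28, 2032.
Next Friday: April 30, 2032.

April 28, 2032; April 30, 2032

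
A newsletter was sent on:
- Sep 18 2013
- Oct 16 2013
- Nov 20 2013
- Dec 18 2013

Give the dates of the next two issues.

Jan 15 2014, Feb 19 2014

All dates are Wednesdays, 28, 35, 28 days apart.
Specifically, the 3rd Wednesday of each month.
January 2014 — 3rd Wednesday is Jan 15 2014.
February 2014 — 3rd Wednesday is Feb 19 2014.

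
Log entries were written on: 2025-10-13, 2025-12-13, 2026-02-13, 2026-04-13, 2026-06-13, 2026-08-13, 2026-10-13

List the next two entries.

Gaps: 61, 62, 59, 61, 61, 61 days — not constant. Every event is on the 13th of the month.
Pattern: the 13th of every 2 months.
Next: December 2026 → 2026-12-13.
February 2027: 2027-02-13.

2026-12-13, 2027-02-13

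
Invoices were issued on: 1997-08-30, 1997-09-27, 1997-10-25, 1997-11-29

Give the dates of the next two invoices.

These are Saturdays with 28, 28, 35-day gaps.
Each is the final Saturday of its month — 1997-08-30 is past the 28th, so '4th Saturday' doesn't fit.
December 1997 ends with Saturday 1997-12-27.
Last Saturday of January 1998: 1998-01-31.

1997-12-27, 1998-01-31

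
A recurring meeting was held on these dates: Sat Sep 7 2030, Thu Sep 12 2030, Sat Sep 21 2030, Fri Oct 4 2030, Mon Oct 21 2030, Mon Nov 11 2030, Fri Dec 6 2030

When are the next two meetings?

Intervals are 5, 9, 13, 17, 21, 25 days — an arithmetic progression with common difference 4.
Next gap: 29 days. Fri Dec 6 2030 + 29 days = Sat Jan 4 2031.
Next gap: 33 days. Sat Jan 4 2031 + 33 days = Thu Feb 6 2031.

Sat Jan 4 2031, Thu Feb 6 2031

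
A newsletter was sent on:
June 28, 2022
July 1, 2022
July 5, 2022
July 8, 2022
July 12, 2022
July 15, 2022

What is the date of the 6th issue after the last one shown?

August 5, 2022

Every event lands on a Tuesday or Friday (gaps cycle 3, 4, 3, 4, 3).
So the schedule is: every Tuesday and Friday.
Next Tuesday: July 19, 2022.
Next Friday: July 22, 2022.
Next Tuesday: July 26, 2022.
The following Friday is July 29, 2022.
The following Tuesday is August 2, 2022.
Next Friday: August 5, 2022.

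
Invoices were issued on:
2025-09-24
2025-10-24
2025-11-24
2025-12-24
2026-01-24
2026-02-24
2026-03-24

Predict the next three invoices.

2026-04-24, 2026-05-24, 2026-06-24

Gaps: 30, 31, 30, 31, 31, 28 days — not constant. Every event is on the 24th of the month.
Pattern: the 24th of each month.
April 2026: 2026-04-24.
Next: May 2026 → 2026-05-24.
Next: June 2026 → 2026-06-24.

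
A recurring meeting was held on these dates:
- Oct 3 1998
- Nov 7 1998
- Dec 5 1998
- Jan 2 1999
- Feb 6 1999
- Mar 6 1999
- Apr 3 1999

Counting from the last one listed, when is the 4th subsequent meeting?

Gaps: 35, 28, 28, 35, 28, 28 days — a mix of 28 and 35. Every date is a Saturday.
Each is the 1st Saturday of its month.
May 1999 — 1st Saturday is May 1 1999.
June 1999 — 1st Saturday is Jun 5 1999.
1st Saturday of July 1999: Jul 3 1999.
1st Saturday of August 1999: Aug 7 1999.

Aug 7 1999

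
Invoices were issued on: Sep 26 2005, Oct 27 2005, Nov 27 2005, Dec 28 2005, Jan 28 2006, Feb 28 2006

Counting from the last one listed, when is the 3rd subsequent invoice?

Jun 1 2006

The spacing is 31, 31, 31, 31, 31 days — always 31 days.
Feb 28 2006 + 31 days = Mar 31 2006.
Mar 31 2006 + 31 days = May 1 2006.
May 1 2006 + 31 days = Jun 1 2006.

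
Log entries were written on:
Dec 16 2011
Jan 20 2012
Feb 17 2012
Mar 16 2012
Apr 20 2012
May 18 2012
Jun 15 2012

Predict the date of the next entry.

These are Fridays at 28- or 35-day spacing (35, 28, 28, 35, 28, 28).
The pattern: 3rd Friday of the month.
3rd Friday of July 2012: Jul 20 2012.

Jul 20 2012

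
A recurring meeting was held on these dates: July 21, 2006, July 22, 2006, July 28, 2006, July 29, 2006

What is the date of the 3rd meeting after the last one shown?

Gaps: 1, 6, 1 days — not constant, but cyclic with period 2.
The events fall on every Friday and Saturday.
The following Friday is August 4, 2006.
Next Saturday: August 5, 2006.
The following Friday is August 11, 2006.

August 11, 2006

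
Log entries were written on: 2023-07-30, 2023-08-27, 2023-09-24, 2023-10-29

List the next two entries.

2023-11-26, 2023-12-31

These are Sundays with 28, 28, 35-day gaps.
Each is the final Sunday of its month — 2023-07-30 is past the 28th, so '4th Sunday' doesn't fit.
November 2023 ends with Sunday 2023-11-26.
Last Sunday of December 2023: 2023-12-31.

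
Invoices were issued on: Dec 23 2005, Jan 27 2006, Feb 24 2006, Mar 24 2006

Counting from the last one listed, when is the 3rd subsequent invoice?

Jun 23 2006

These are Fridays at 28- or 35-day spacing (35, 28, 28).
The pattern: 4th Friday of the month.
4th Friday of April 2006: Apr 28 2006.
4th Friday of May 2006: May 26 2006.
June 2006 — 4th Friday is Jun 23 2006.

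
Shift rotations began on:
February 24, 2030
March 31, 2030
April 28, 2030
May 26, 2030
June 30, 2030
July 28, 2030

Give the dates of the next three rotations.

August 25, 2030; September 29, 2030; October 27, 2030

All Sundays; the gaps (35, 28, 28, 35, 28) vary with month length.
This is the last Sunday of each month.
Last Sunday of August 2030: August 25, 2030.
September 2030 ends with Sunday September 29, 2030.
October 2030 ends with Sunday October 27, 2030.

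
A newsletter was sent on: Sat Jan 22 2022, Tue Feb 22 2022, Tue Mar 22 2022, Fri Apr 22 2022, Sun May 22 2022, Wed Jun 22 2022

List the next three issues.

Fri Jul 22 2022, Mon Aug 22 2022, Thu Sep 22 2022

The day-of-month is always 22 (31, 28, 31, 30, 31 days between events).
So this recurs on the 22nd of each month.
July 2022: Fri Jul 22 2022.
August 2022: Mon Aug 22 2022.
Next: September 2022 → Thu Sep 22 2022.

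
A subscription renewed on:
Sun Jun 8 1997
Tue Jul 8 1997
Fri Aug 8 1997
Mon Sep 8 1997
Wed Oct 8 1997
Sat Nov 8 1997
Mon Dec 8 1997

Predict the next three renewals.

The day-of-month is always 8 (30, 31, 31, 30, 31, 30 days between events).
So this recurs on the 8th of each month.
January 1998: Thu Jan 8 1998.
February 1998: Sun Feb 8 1998.
Next: March 1998 → Sun Mar 8 1998.

Thu Jan 8 1998, Sun Feb 8 1998, Sun Mar 8 1998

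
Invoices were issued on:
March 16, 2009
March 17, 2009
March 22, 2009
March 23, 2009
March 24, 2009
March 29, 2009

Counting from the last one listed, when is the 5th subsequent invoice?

April 7, 2009

Every event lands on a Monday or Tuesday or Sunday (gaps cycle 1, 5, 1, 1, 5).
So the schedule is: every Monday, Tuesday and Sunday.
The following Monday is March 30, 2009.
Next Tuesday: March 31, 2009.
Next Sunday: April 5, 2009.
The following Monday is April 6, 2009.
The following Tuesday is April 7, 2009.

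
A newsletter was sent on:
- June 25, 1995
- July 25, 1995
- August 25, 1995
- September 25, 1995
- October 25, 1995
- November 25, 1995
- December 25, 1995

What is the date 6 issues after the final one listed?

Each date is the 25th; the gaps (30, 31, 31, 30, 31, 30) track the month lengths.
The rule is the 25th of each month.
January 1996: January 25, 1996.
Next: February 1996 → February 25, 1996.
March 1996: March 25, 1996.
Next: April 1996 → April 25, 1996.
Next: May 1996 → May 25, 1996.
June 1996: June 25, 1996.

June 25, 1996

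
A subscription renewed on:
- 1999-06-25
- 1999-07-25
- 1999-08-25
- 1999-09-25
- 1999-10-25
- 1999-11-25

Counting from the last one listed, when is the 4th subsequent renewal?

2000-03-25

The day-of-month is always 25 (30, 31, 31, 30, 31 days between events).
So this recurs on the 25th of each month.
December 1999: 1999-12-25.
Next: January 2000 → 2000-01-25.
Next: February 2000 → 2000-02-25.
Next: March 2000 → 2000-03-25.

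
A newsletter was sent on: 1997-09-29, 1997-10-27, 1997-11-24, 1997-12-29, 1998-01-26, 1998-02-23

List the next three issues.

1998-03-30, 1998-04-27, 1998-05-25

All Mondays; the gaps (28, 28, 35, 28, 28) vary with month length.
This is the last Monday of each month.
March 1998 ends with Monday 1998-03-30.
April 1998 ends with Monday 1998-04-27.
May 1998 ends with Monday 1998-05-25.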